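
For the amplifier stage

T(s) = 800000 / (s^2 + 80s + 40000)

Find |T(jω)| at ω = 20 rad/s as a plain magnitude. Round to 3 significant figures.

20.2

At s = jω = j20:
quadratic: (j20)² + 80·j20 + 40000 = 39600 + j1600 → |·| ≈ 39632, ∠ ≈ 2.31°
|T| = 800000 / 39632 ≈ 20.186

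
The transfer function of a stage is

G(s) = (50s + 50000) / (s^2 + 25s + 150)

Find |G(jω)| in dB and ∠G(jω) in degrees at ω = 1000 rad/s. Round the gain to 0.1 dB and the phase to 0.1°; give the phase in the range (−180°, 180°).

Substitute s = j1000:
Numerator: 50(j1000) + 50000 = 50000 + j50000
Denominator: (j1000)^2 + 25(j1000) + 150 = -999850 + j25000
|N| = √(50000² + 50000²) ≈ 70711, ∠N ≈ 45.00°
|D| = √(999850² + 25000²) ≈ 1.0002e+06, ∠D ≈ 178.57°
|G| = 70711 / 1.0002e+06 ≈ 0.070697
Gain = 20 log₁₀(0.070697) ≈ -23.01 dB
∠G = 45.00° − 178.57° = -133.57°

-23.0 dB, -133.6°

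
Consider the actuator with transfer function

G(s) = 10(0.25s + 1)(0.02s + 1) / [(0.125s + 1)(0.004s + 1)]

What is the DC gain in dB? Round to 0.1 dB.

20.0 dB

G(0) = 10 · 1 / 1 = 10
20 log₁₀(10) ≈ 20.00 dB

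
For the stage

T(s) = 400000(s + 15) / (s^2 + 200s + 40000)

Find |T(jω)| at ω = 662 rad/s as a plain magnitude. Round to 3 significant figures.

631

At s = jω = j662:
zero (s+15): 15 + j662 → |·| = √(15²+662²) = √438469 ≈ 662.17, ∠ = arctan(662/15) ≈ 88.70°
quadratic: (j662)² + 200·j662 + 40000 = -398244 + j132400 → |·| ≈ 4.1968e+05, ∠ ≈ 161.61°
|T| = 400000 · 662.17 / 4.1968e+05 ≈ 631.12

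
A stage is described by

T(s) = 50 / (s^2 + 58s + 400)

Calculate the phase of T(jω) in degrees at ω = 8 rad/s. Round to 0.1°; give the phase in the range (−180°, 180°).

-54.1°

Substitute s = j8:
Numerator: 50 = 50 + j0
Denominator: (j8)^2 + 58(j8) + 400 = 336 + j464
|N| = √(50² + 0²) ≈ 50, ∠N ≈ 0.00°
|D| = √(336² + 464²) ≈ 572.88, ∠D ≈ 54.09°
∠T = 0.00° − 54.09° = -54.09°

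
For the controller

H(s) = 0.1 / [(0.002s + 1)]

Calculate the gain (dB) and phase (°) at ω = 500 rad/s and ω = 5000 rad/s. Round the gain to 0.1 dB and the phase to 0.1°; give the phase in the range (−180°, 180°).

ω = 500: -23.0 dB, -45.0°; ω = 5000: -40.0 dB, -84.3°

At ω = 500 rad/s:
pole (1 + j500·0.002) = 1 + j1 → |·| ≈ 1.4142, ∠ ≈ 45.00°
|H| = 0.1 · 1 / (1.4142) ≈ 0.070711
Gain = 20 log₁₀(0.070711) ≈ -23.01 dB
∠H = (0°) − (45.00°) = -45.00°

At ω = 5000 rad/s:
pole (1 + j5000·0.002) = 1 + j10 → |·| ≈ 10.05, ∠ ≈ 84.29°
|H| = 0.1 · 1 / (10.05) ≈ 0.0099502
Gain = 20 log₁₀(0.0099502) ≈ -40.04 dB
∠H = (0°) − (84.29°) = -84.29°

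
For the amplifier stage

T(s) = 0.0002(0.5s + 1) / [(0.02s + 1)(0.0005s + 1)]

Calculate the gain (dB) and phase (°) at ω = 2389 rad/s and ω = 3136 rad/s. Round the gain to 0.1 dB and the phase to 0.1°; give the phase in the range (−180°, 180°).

At ω = 2389 rad/s:
zero (1 + j2389·0.5) = 1 + j1194.5 → |·| ≈ 1194.5, ∠ ≈ 89.95°
pole (1 + j2389·0.02) = 1 + j47.78 → |·| ≈ 47.79, ∠ ≈ 88.80°
pole (1 + j2389·0.0005) = 1 + j1.1945 → |·| ≈ 1.5578, ∠ ≈ 50.06°
|T| = 0.0002 · 1194.5 / (47.79 · 1.5578) ≈ 0.003209
Gain = 20 log₁₀(0.003209) ≈ -49.87 dB
∠T = (89.95°) − (88.80° + 50.06°) = -48.91°

At ω = 3136 rad/s:
zero (1 + j3136·0.5) = 1 + j1568 → |·| ≈ 1568, ∠ ≈ 89.96°
pole (1 + j3136·0.02) = 1 + j62.72 → |·| ≈ 62.728, ∠ ≈ 89.09°
pole (1 + j3136·0.0005) = 1 + j1.568 → |·| ≈ 1.8597, ∠ ≈ 57.47°
|T| = 0.0002 · 1568 / (62.728 · 1.8597) ≈ 0.0026883
Gain = 20 log₁₀(0.0026883) ≈ -51.41 dB
∠T = (89.96°) − (89.09° + 57.47°) = -56.60°

ω = 2389: -49.9 dB, -48.9°; ω = 3136: -51.4 dB, -56.6°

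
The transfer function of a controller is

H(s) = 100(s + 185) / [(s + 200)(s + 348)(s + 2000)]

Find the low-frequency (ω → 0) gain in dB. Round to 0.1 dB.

-77.5 dB

H(0) = 100·185 / (200·348·2000) ≈ 0.0001329
20 log₁₀(0.0001329) ≈ -77.53 dB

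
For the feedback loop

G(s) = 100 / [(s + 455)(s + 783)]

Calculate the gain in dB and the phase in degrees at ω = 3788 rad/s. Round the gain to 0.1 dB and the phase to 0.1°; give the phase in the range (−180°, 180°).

At s = jω = j3788:
pole (s+455): 455 + j3788 → |·| = √(455²+3788²) = √14555969 ≈ 3815.2, ∠ = arctan(3788/455) ≈ 83.15°
pole (s+783): 783 + j3788 → |·| = √(783²+3788²) = √14962033 ≈ 3868.1, ∠ = arctan(3788/783) ≈ 78.32°
|G| = 100 / 1.4758e+07 ≈ 6.776e-06
Gain = 20 log₁₀(6.776e-06) ≈ -103.38 dB
∠G = 0.00° − 161.47° = -161.47°

-103.4 dB, -161.5°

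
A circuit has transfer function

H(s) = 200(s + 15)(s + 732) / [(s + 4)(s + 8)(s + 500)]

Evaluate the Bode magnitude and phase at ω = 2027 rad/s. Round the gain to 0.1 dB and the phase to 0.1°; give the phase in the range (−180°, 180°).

At s = jω = j2027:
zero (s+15): 15 + j2027 → |·| = √(15²+2027²) = √4108954 ≈ 2027.1, ∠ = arctan(2027/15) ≈ 89.58°
zero (s+732): 732 + j2027 → |·| = √(732²+2027²) = √4644553 ≈ 2155.1, ∠ = arctan(2027/732) ≈ 70.14°
pole (s+4): 4 + j2027 → |·| = √(4²+2027²) = √4108745 ≈ 2027, ∠ = arctan(2027/4) ≈ 89.89°
pole (s+8): 8 + j2027 → |·| = √(8²+2027²) = √4108793 ≈ 2027, ∠ = arctan(2027/8) ≈ 89.77°
pole (s+500): 500 + j2027 → |·| = √(500²+2027²) = √4358729 ≈ 2087.8, ∠ = arctan(2027/500) ≈ 76.14°
|H| = 200 · 4.3686e+06 / 8.5782e+09 ≈ 0.10185
Gain = 20 log₁₀(0.10185) ≈ -19.84 dB
∠H = 159.72° − 255.80° = -96.08°

-19.8 dB, -96.1°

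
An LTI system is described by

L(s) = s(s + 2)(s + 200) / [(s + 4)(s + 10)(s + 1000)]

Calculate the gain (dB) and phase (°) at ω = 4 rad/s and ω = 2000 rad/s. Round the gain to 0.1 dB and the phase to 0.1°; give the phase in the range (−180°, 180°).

ω = 4: -24.6 dB, 87.6°; ω = 2000: -0.9 dB, 21.2°

At s = jω = j4:
zero (s+2): 2 + j4 → |·| = √(2²+4²) = √20 ≈ 4.4721, ∠ = arctan(4/2) ≈ 63.43°
zero (s+200): 200 + j4 → |·| = √(200²+4²) = √40016 ≈ 200.04, ∠ = arctan(4/200) ≈ 1.15°
zero at origin: s = j4 → |·| = 4, ∠ = 90.00°
pole (s+4): 4 + j4 → |·| = √(4²+4²) = √32 ≈ 5.6569, ∠ = arctan(4/4) ≈ 45.00°
pole (s+10): 10 + j4 → |·| = √(10²+4²) = √116 ≈ 10.77, ∠ = arctan(4/10) ≈ 21.80°
pole (s+1000): 1000 + j4 → |·| = √(1000²+4²) = √1000016 ≈ 1000, ∠ = arctan(4/1000) ≈ 0.23°
|L| = 1 · 3578.4 / 60925 ≈ 0.058735
Gain = 20 log₁₀(0.058735) ≈ -24.62 dB
∠L = 154.58° − 67.03° = 87.55°

At s = jω = j2000:
zero (s+2): 2 + j2000 → |·| = √(2²+2000²) = √4000004 ≈ 2000, ∠ = arctan(2000/2) ≈ 89.94°
zero (s+200): 200 + j2000 → |·| = √(200²+2000²) = √4040000 ≈ 2010, ∠ = arctan(2000/200) ≈ 84.29°
zero at origin: s = j2000 → |·| = 2000, ∠ = 90.00°
pole (s+4): 4 + j2000 → |·| = √(4²+2000²) = √4000016 ≈ 2000, ∠ = arctan(2000/4) ≈ 89.89°
pole (s+10): 10 + j2000 → |·| = √(10²+2000²) = √4000100 ≈ 2000, ∠ = arctan(2000/10) ≈ 89.71°
pole (s+1000): 1000 + j2000 → |·| = √(1000²+2000²) = √5000000 ≈ 2236.1, ∠ = arctan(2000/1000) ≈ 63.43°
|L| = 1 · 8.04e+09 / 8.9444e+09 ≈ 0.89889
Gain = 20 log₁₀(0.89889) ≈ -0.93 dB
∠L = 264.23° − 243.03° = 21.20°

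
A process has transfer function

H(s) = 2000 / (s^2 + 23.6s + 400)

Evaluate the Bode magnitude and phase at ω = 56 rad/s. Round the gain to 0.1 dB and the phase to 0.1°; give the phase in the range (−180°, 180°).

At s = jω = j56:
quadratic: (j56)² + 23.6·j56 + 400 = -2736 + j1321.6 → |·| ≈ 3038.5, ∠ ≈ 154.22°
|H| = 2000 / 3038.5 ≈ 0.65822
Gain = 20 log₁₀(0.65822) ≈ -3.63 dB
∠H = 0.00° − 154.22° = -154.22°

-3.6 dB, -154.2°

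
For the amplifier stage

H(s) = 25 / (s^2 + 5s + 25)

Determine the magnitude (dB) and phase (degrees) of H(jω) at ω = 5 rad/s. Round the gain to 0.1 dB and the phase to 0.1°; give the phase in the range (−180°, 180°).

At s = jω = j5:
quadratic: (j5)² + 5·j5 + 25 = 0 + j25 → |·| ≈ 25, ∠ ≈ 90.00°
|H| = 25 / 25 ≈ 1
Gain = 20 log₁₀(1) ≈ 0.00 dB
∠H = 0.00° − 90.00° = -90.00°

0.0 dB, -90.0°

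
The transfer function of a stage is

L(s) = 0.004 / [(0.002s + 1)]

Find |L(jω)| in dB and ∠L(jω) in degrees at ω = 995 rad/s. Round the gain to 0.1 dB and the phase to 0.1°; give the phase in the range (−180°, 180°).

At ω = 995 rad/s:
pole (1 + j995·0.002) = 1 + j1.99 → |·| ≈ 2.2271, ∠ ≈ 63.32°
|L| = 0.004 · 1 / (2.2271) ≈ 0.0017961
Gain = 20 log₁₀(0.0017961) ≈ -54.91 dB
∠L = (0°) − (63.32°) = -63.32°

-54.9 dB, -63.3°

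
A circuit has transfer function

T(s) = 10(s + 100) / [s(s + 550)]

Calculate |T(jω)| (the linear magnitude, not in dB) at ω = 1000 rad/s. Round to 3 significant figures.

0.00881

At s = jω = j1000:
zero (s+100): 100 + j1000 → |·| = √(100²+1000²) = √1010000 ≈ 1005, ∠ = arctan(1000/100) ≈ 84.29°
pole (s+550): 550 + j1000 → |·| = √(550²+1000²) = √1302500 ≈ 1141.3, ∠ = arctan(1000/550) ≈ 61.19°
pole at origin: |s| = 1000, ∠ = 90.00° (in denominator)
|T| = 10 · 1005 / 1.1413e+06 ≈ 0.0088057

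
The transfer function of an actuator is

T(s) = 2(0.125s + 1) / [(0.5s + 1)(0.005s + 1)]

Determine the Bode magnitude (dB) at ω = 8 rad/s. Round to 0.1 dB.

-3.3 dB

At ω = 8 rad/s:
zero (1 + j8·0.125) = 1 + j1 → |·| ≈ 1.4142, ∠ ≈ 45.00°
pole (1 + j8·0.5) = 1 + j4 → |·| ≈ 4.1231, ∠ ≈ 75.96°
pole (1 + j8·0.005) = 1 + j0.04 → |·| ≈ 1.0008, ∠ ≈ 2.29°
|T| = 2 · 1.4142 / (4.1231 · 1.0008) ≈ 0.68544
Gain = 20 log₁₀(0.68544) ≈ -3.28 dB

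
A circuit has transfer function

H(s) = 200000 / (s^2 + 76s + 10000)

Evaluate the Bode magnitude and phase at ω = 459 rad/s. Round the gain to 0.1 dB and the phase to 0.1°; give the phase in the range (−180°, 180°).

-0.2 dB, -170.1°

At s = jω = j459:
quadratic: (j459)² + 76·j459 + 10000 = -200681 + j34884 → |·| ≈ 2.0369e+05, ∠ ≈ 170.14°
|H| = 200000 / 2.0369e+05 ≈ 0.98188
Gain = 20 log₁₀(0.98188) ≈ -0.16 dB
∠H = 0.00° − 170.14° = -170.14°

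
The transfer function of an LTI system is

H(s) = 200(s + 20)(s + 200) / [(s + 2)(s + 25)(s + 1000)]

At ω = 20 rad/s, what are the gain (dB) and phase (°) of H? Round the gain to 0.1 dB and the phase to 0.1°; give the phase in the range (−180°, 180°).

At s = jω = j20:
zero (s+20): 20 + j20 → |·| = √(20²+20²) = √800 ≈ 28.284, ∠ = arctan(20/20) ≈ 45.00°
zero (s+200): 200 + j20 → |·| = √(200²+20²) = √40400 ≈ 201, ∠ = arctan(20/200) ≈ 5.71°
pole (s+2): 2 + j20 → |·| = √(2²+20²) = √404 ≈ 20.1, ∠ = arctan(20/2) ≈ 84.29°
pole (s+25): 25 + j20 → |·| = √(25²+20²) = √1025 ≈ 32.016, ∠ = arctan(20/25) ≈ 38.66°
pole (s+1000): 1000 + j20 → |·| = √(1000²+20²) = √1000400 ≈ 1000.2, ∠ = arctan(20/1000) ≈ 1.15°
|H| = 200 · 5685.1 / 6.4365e+05 ≈ 1.7665
Gain = 20 log₁₀(1.7665) ≈ 4.94 dB
∠H = 50.71° − 124.10° = -73.39°

4.9 dB, -73.4°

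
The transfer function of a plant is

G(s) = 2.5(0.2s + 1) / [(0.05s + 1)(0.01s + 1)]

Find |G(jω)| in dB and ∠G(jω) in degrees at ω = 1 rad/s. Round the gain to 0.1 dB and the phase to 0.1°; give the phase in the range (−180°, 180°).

8.1 dB, 7.9°

At ω = 1 rad/s:
zero (1 + j1·0.2) = 1 + j0.2 → |·| ≈ 1.0198, ∠ ≈ 11.31°
pole (1 + j1·0.05) = 1 + j0.05 → |·| ≈ 1.0012, ∠ ≈ 2.86°
pole (1 + j1·0.01) = 1 + j0.01 → |·| ≈ 1, ∠ ≈ 0.57°
|G| = 2.5 · 1.0198 / (1.0012 · 1) ≈ 2.5464
Gain = 20 log₁₀(2.5464) ≈ 8.12 dB
∠G = (11.31°) − (2.86° + 0.57°) = 7.88°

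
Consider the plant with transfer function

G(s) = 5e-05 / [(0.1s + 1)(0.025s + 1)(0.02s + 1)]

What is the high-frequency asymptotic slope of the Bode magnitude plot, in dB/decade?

Each pole contributes −20 dB/decade at high frequency; each zero contributes +20 dB/decade.
Net: 0 zero(s) − 3 pole(s) → -60 dB/decade.

-60 dB/decade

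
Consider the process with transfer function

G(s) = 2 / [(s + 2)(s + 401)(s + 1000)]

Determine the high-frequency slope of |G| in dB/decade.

Each pole contributes −20 dB/decade at high frequency; each zero contributes +20 dB/decade.
Net: 0 zero(s) − 3 pole(s) → -60 dB/decade.

-60 dB/decade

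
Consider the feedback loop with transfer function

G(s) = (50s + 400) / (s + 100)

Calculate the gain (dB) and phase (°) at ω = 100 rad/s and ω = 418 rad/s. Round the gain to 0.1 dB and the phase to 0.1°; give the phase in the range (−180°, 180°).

ω = 100: 31.0 dB, 40.4°; ω = 418: 33.7 dB, 12.4°

Substitute s = j100:
Numerator: 50(j100) + 400 = 400 + j5000
Denominator: (j100) + 100 = 100 + j100
|N| = √(400² + 5000²) ≈ 5016, ∠N ≈ 85.43°
|D| = √(100² + 100²) ≈ 141.42, ∠D ≈ 45.00°
|G| = 5016 / 141.42 ≈ 35.469
Gain = 20 log₁₀(35.469) ≈ 31.00 dB
∠G = 85.43° − 45.00° = 40.43°

Substitute s = j418:
Numerator: 50(j418) + 400 = 400 + j20900
Denominator: (j418) + 100 = 100 + j418
|N| = √(400² + 20900²) ≈ 20904, ∠N ≈ 88.90°
|D| = √(100² + 418²) ≈ 429.8, ∠D ≈ 76.55°
|G| = 20904 / 429.8 ≈ 48.637
Gain = 20 log₁₀(48.637) ≈ 33.74 dB
∠G = 88.90° − 76.55° = 12.35°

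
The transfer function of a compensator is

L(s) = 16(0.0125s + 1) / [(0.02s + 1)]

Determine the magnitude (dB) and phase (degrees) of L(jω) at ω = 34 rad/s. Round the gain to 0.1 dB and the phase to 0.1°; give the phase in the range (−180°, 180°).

23.2 dB, -11.2°

At ω = 34 rad/s:
zero (1 + j34·0.0125) = 1 + j0.425 → |·| ≈ 1.0866, ∠ ≈ 23.03°
pole (1 + j34·0.02) = 1 + j0.68 → |·| ≈ 1.2093, ∠ ≈ 34.22°
|L| = 16 · 1.0866 / (1.2093) ≈ 14.377
Gain = 20 log₁₀(14.377) ≈ 23.15 dB
∠L = (23.03°) − (34.22°) = -11.19°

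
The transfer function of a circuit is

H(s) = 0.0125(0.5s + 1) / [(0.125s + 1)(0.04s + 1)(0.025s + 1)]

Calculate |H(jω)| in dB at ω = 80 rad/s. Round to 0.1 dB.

-43.6 dB

At ω = 80 rad/s:
zero (1 + j80·0.5) = 1 + j40 → |·| ≈ 40.012, ∠ ≈ 88.57°
pole (1 + j80·0.125) = 1 + j10 → |·| ≈ 10.05, ∠ ≈ 84.29°
pole (1 + j80·0.04) = 1 + j3.2 → |·| ≈ 3.3526, ∠ ≈ 72.65°
pole (1 + j80·0.025) = 1 + j2 → |·| ≈ 2.2361, ∠ ≈ 63.43°
|H| = 0.0125 · 40.012 / (10.05 · 3.3526 · 2.2361) ≈ 0.0066384
Gain = 20 log₁₀(0.0066384) ≈ -43.56 dB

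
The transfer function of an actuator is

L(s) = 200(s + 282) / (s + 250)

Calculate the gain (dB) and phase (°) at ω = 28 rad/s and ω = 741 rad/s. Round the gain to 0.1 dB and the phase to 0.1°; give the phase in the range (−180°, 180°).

At s = jω = j28:
zero (s+282): 282 + j28 → |·| = √(282²+28²) = √80308 ≈ 283.39, ∠ = arctan(28/282) ≈ 5.67°
pole (s+250): 250 + j28 → |·| = √(250²+28²) = √63284 ≈ 251.56, ∠ = arctan(28/250) ≈ 6.39°
|L| = 200 · 283.39 / 251.56 ≈ 225.31
Gain = 20 log₁₀(225.31) ≈ 47.06 dB
∠L = 5.67° − 6.39° = -0.72°

At s = jω = j741:
zero (s+282): 282 + j741 → |·| = √(282²+741²) = √628605 ≈ 792.85, ∠ = arctan(741/282) ≈ 69.16°
pole (s+250): 250 + j741 → |·| = √(250²+741²) = √611581 ≈ 782.04, ∠ = arctan(741/250) ≈ 71.36°
|L| = 200 · 792.85 / 782.04 ≈ 202.76
Gain = 20 log₁₀(202.76) ≈ 46.14 dB
∠L = 69.16° − 71.36° = -2.20°

ω = 28: 47.1 dB, -0.7°; ω = 741: 46.1 dB, -2.2°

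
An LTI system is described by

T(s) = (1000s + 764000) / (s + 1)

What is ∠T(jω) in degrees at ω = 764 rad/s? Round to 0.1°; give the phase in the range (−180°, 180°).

Substitute s = j764:
Numerator: 1000(j764) + 764000 = 764000 + j764000
Denominator: (j764) + 1 = 1 + j764
|N| = √(764000² + 764000²) ≈ 1.0805e+06, ∠N ≈ 45.00°
|D| = √(1² + 764²) ≈ 764, ∠D ≈ 89.93°
∠T = 45.00° − 89.93° = -44.93°

-44.9°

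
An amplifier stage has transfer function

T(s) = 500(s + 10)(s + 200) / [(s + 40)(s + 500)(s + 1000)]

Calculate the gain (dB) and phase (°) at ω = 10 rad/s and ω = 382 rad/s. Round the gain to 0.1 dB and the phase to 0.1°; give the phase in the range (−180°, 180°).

At s = jω = j10:
zero (s+10): 10 + j10 → |·| = √(10²+10²) = √200 ≈ 14.142, ∠ = arctan(10/10) ≈ 45.00°
zero (s+200): 200 + j10 → |·| = √(200²+10²) = √40100 ≈ 200.25, ∠ = arctan(10/200) ≈ 2.86°
pole (s+40): 40 + j10 → |·| = √(40²+10²) = √1700 ≈ 41.231, ∠ = arctan(10/40) ≈ 14.04°
pole (s+500): 500 + j10 → |·| = √(500²+10²) = √250100 ≈ 500.1, ∠ = arctan(10/500) ≈ 1.15°
pole (s+1000): 1000 + j10 → |·| = √(1000²+10²) = √1000100 ≈ 1000, ∠ = arctan(10/1000) ≈ 0.57°
|T| = 500 · 2831.9 / 2.062e+07 ≈ 0.068669
Gain = 20 log₁₀(0.068669) ≈ -23.26 dB
∠T = 47.86° − 15.76° = 32.10°

At s = jω = j382:
zero (s+10): 10 + j382 → |·| = √(10²+382²) = √146024 ≈ 382.13, ∠ = arctan(382/10) ≈ 88.50°
zero (s+200): 200 + j382 → |·| = √(200²+382²) = √185924 ≈ 431.19, ∠ = arctan(382/200) ≈ 62.37°
pole (s+40): 40 + j382 → |·| = √(40²+382²) = √147524 ≈ 384.09, ∠ = arctan(382/40) ≈ 84.02°
pole (s+500): 500 + j382 → |·| = √(500²+382²) = √395924 ≈ 629.22, ∠ = arctan(382/500) ≈ 37.38°
pole (s+1000): 1000 + j382 → |·| = √(1000²+382²) = √1145924 ≈ 1070.5, ∠ = arctan(382/1000) ≈ 20.91°
|T| = 500 · 1.6477e+05 / 2.5872e+08 ≈ 0.31843
Gain = 20 log₁₀(0.31843) ≈ -9.94 dB
∠T = 150.87° − 142.31° = 8.56°

ω = 10: -23.3 dB, 32.1°; ω = 382: -9.9 dB, 8.6°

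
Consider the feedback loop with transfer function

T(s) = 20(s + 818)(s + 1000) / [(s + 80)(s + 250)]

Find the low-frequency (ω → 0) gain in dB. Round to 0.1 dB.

58.3 dB

T(0) = 20·818·1000 / (80·250) = 818
20 log₁₀(818) ≈ 58.26 dB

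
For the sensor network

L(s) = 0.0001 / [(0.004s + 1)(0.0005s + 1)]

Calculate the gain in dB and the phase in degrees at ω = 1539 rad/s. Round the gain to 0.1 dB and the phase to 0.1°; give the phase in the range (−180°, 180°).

At ω = 1539 rad/s:
pole (1 + j1539·0.004) = 1 + j6.156 → |·| ≈ 6.2367, ∠ ≈ 80.77°
pole (1 + j1539·0.0005) = 1 + j0.7695 → |·| ≈ 1.2618, ∠ ≈ 37.58°
|L| = 0.0001 · 1 / (6.2367 · 1.2618) ≈ 1.2707e-05
Gain = 20 log₁₀(1.2707e-05) ≈ -97.92 dB
∠L = (0°) − (80.77° + 37.58°) = -118.35°

-97.9 dB, -118.4°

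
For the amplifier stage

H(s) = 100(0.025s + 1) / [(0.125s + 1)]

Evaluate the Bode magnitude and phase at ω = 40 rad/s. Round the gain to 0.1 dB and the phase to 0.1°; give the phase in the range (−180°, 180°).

At ω = 40 rad/s:
zero (1 + j40·0.025) = 1 + j1 → |·| ≈ 1.4142, ∠ ≈ 45.00°
pole (1 + j40·0.125) = 1 + j5 → |·| ≈ 5.099, ∠ ≈ 78.69°
|H| = 100 · 1.4142 / (5.099) ≈ 27.735
Gain = 20 log₁₀(27.735) ≈ 28.86 dB
∠H = (45.00°) − (78.69°) = -33.69°

28.9 dB, -33.7°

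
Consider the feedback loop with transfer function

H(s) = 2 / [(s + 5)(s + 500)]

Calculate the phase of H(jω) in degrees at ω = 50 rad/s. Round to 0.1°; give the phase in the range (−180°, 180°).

-90.0°

At s = jω = j50:
pole (s+5): 5 + j50 → |·| = √(5²+50²) = √2525 ≈ 50.249, ∠ = arctan(50/5) ≈ 84.29°
pole (s+500): 500 + j50 → |·| = √(500²+50²) = √252500 ≈ 502.49, ∠ = arctan(50/500) ≈ 5.71°
∠H = 0.00° − 90.00° = -90.00°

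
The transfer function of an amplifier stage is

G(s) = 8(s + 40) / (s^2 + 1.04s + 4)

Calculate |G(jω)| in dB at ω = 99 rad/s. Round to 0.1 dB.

-21.2 dB

At s = jω = j99:
zero (s+40): 40 + j99 → |·| = √(40²+99²) = √11401 ≈ 106.78, ∠ = arctan(99/40) ≈ 68.00°
quadratic: (j99)² + 1.04·j99 + 4 = -9797 + j102.96 → |·| ≈ 9797.5, ∠ ≈ 179.40°
|G| = 8 · 106.78 / 9797.5 ≈ 0.08719
Gain = 20 log₁₀(0.08719) ≈ -21.19 dB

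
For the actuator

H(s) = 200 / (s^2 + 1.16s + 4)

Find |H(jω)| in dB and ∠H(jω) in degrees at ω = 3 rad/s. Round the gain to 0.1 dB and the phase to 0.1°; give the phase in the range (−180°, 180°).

30.3 dB, -145.2°

At s = jω = j3:
quadratic: (j3)² + 1.16·j3 + 4 = -5 + j3.48 → |·| ≈ 6.0918, ∠ ≈ 145.16°
|H| = 200 / 6.0918 ≈ 32.831
Gain = 20 log₁₀(32.831) ≈ 30.33 dB
∠H = 0.00° − 145.16° = -145.16°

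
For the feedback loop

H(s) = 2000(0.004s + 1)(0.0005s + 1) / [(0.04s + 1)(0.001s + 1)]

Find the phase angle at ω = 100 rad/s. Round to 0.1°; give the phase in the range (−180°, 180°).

-57.0°

At ω = 100 rad/s:
zero (1 + j100·0.004) = 1 + j0.4 → |·| ≈ 1.077, ∠ ≈ 21.80°
zero (1 + j100·0.0005) = 1 + j0.05 → |·| ≈ 1.0012, ∠ ≈ 2.86°
pole (1 + j100·0.04) = 1 + j4 → |·| ≈ 4.1231, ∠ ≈ 75.96°
pole (1 + j100·0.001) = 1 + j0.1 → |·| ≈ 1.005, ∠ ≈ 5.71°
∠H = (21.80° + 2.86°) − (75.96° + 5.71°) = -57.01°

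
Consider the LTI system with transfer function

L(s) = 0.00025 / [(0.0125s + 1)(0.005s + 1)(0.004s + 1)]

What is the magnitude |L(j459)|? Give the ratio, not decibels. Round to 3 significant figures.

8.20e-06

At ω = 459 rad/s:
pole (1 + j459·0.0125) = 1 + j5.7375 → |·| ≈ 5.824, ∠ ≈ 80.11°
pole (1 + j459·0.005) = 1 + j2.295 → |·| ≈ 2.5034, ∠ ≈ 66.46°
pole (1 + j459·0.004) = 1 + j1.836 → |·| ≈ 2.0907, ∠ ≈ 61.42°
|L| = 0.00025 · 1 / (5.824 · 2.5034 · 2.0907) ≈ 8.2016e-06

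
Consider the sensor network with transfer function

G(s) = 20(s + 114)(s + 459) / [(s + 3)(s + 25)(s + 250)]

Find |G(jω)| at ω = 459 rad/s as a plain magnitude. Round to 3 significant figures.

At s = jω = j459:
zero (s+114): 114 + j459 → |·| = √(114²+459²) = √223677 ≈ 472.95, ∠ = arctan(459/114) ≈ 76.05°
zero (s+459): 459 + j459 → |·| = √(459²+459²) = √421362 ≈ 649.12, ∠ = arctan(459/459) ≈ 45.00°
pole (s+3): 3 + j459 → |·| = √(3²+459²) = √210690 ≈ 459.01, ∠ = arctan(459/3) ≈ 89.63°
pole (s+25): 25 + j459 → |·| = √(25²+459²) = √211306 ≈ 459.68, ∠ = arctan(459/25) ≈ 86.88°
pole (s+250): 250 + j459 → |·| = √(250²+459²) = √273181 ≈ 522.67, ∠ = arctan(459/250) ≈ 61.42°
|G| = 20 · 3.07e+05 / 1.1028e+08 ≈ 0.055676

0.0557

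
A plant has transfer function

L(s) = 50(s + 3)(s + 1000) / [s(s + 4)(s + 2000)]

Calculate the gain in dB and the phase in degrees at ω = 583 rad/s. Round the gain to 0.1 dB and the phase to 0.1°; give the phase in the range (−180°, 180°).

At s = jω = j583:
zero (s+3): 3 + j583 → |·| = √(3²+583²) = √339898 ≈ 583.01, ∠ = arctan(583/3) ≈ 89.71°
zero (s+1000): 1000 + j583 → |·| = √(1000²+583²) = √1339889 ≈ 1157.5, ∠ = arctan(583/1000) ≈ 30.24°
pole (s+4): 4 + j583 → |·| = √(4²+583²) = √339905 ≈ 583.01, ∠ = arctan(583/4) ≈ 89.61°
pole (s+2000): 2000 + j583 → |·| = √(2000²+583²) = √4339889 ≈ 2083.2, ∠ = arctan(583/2000) ≈ 16.25°
pole at origin: |s| = 583, ∠ = 90.00° (in denominator)
|L| = 50 · 6.7483e+05 / 7.0807e+08 ≈ 0.047653
Gain = 20 log₁₀(0.047653) ≈ -26.44 dB
∠L = 119.95° − 195.86° = -75.91°

-26.4 dB, -75.9°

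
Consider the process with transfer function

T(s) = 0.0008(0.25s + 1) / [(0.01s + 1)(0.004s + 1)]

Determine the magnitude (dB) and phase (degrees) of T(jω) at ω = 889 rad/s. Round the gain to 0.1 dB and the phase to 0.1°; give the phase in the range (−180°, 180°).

-45.4 dB, -68.1°

At ω = 889 rad/s:
zero (1 + j889·0.25) = 1 + j222.25 → |·| ≈ 222.25, ∠ ≈ 89.74°
pole (1 + j889·0.01) = 1 + j8.89 → |·| ≈ 8.9461, ∠ ≈ 83.58°
pole (1 + j889·0.004) = 1 + j3.556 → |·| ≈ 3.6939, ∠ ≈ 74.29°
|T| = 0.0008 · 222.25 / (8.9461 · 3.6939) ≈ 0.0053804
Gain = 20 log₁₀(0.0053804) ≈ -45.38 dB
∠T = (89.74°) − (83.58° + 74.29°) = -68.13°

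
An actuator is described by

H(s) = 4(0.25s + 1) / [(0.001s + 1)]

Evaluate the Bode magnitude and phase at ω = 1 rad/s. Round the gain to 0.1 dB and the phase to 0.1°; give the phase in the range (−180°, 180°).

At ω = 1 rad/s:
zero (1 + j1·0.25) = 1 + j0.25 → |·| ≈ 1.0308, ∠ ≈ 14.04°
pole (1 + j1·0.001) = 1 + j0.001 → |·| ≈ 1, ∠ ≈ 0.06°
|H| = 4 · 1.0308 / (1) ≈ 4.1232
Gain = 20 log₁₀(4.1232) ≈ 12.30 dB
∠H = (14.04°) − (0.06°) = 13.98°

12.3 dB, 14.0°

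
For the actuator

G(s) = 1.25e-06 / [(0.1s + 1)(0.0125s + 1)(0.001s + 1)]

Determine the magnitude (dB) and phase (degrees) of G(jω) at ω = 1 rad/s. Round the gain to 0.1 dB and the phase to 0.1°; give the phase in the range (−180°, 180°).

-118.1 dB, -6.5°

At ω = 1 rad/s:
pole (1 + j1·0.1) = 1 + j0.1 → |·| ≈ 1.005, ∠ ≈ 5.71°
pole (1 + j1·0.0125) = 1 + j0.0125 → |·| ≈ 1.0001, ∠ ≈ 0.72°
pole (1 + j1·0.001) = 1 + j0.001 → |·| ≈ 1, ∠ ≈ 0.06°
|G| = 1.25e-06 · 1 / (1.005 · 1.0001 · 1) ≈ 1.2437e-06
Gain = 20 log₁₀(1.2437e-06) ≈ -118.11 dB
∠G = (0°) − (5.71° + 0.72° + 0.06°) = -6.49°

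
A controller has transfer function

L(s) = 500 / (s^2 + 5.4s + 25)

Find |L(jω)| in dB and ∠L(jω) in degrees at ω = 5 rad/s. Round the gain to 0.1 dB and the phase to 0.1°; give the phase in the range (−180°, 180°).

At s = jω = j5:
quadratic: (j5)² + 5.4·j5 + 25 = 0 + j27 → |·| ≈ 27, ∠ ≈ 90.00°
|L| = 500 / 27 ≈ 18.519
Gain = 20 log₁₀(18.519) ≈ 25.35 dB
∠L = 0.00° − 90.00° = -90.00°

25.4 dB, -90.0°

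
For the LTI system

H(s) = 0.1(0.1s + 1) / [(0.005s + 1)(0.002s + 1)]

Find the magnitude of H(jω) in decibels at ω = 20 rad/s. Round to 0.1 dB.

-13.1 dB

At ω = 20 rad/s:
zero (1 + j20·0.1) = 1 + j2 → |·| ≈ 2.2361, ∠ ≈ 63.43°
pole (1 + j20·0.005) = 1 + j0.1 → |·| ≈ 1.005, ∠ ≈ 5.71°
pole (1 + j20·0.002) = 1 + j0.04 → |·| ≈ 1.0008, ∠ ≈ 2.29°
|H| = 0.1 · 2.2361 / (1.005 · 1.0008) ≈ 0.22232
Gain = 20 log₁₀(0.22232) ≈ -13.06 dB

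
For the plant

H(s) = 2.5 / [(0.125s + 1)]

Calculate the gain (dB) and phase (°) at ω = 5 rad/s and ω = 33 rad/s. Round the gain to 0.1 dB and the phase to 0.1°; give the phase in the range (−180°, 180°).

ω = 5: 6.5 dB, -32.0°; ω = 33: -4.6 dB, -76.4°

At ω = 5 rad/s:
pole (1 + j5·0.125) = 1 + j0.625 → |·| ≈ 1.1792, ∠ ≈ 32.01°
|H| = 2.5 · 1 / (1.1792) ≈ 2.1201
Gain = 20 log₁₀(2.1201) ≈ 6.53 dB
∠H = (0°) − (32.01°) = -32.01°

At ω = 33 rad/s:
pole (1 + j33·0.125) = 1 + j4.125 → |·| ≈ 4.2445, ∠ ≈ 76.37°
|H| = 2.5 · 1 / (4.2445) ≈ 0.589
Gain = 20 log₁₀(0.589) ≈ -4.60 dB
∠H = (0°) − (76.37°) = -76.37°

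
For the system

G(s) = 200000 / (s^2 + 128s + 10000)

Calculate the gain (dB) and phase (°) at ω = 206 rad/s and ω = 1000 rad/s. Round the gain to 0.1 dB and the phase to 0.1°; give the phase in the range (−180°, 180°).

At s = jω = j206:
quadratic: (j206)² + 128·j206 + 10000 = -32436 + j26368 → |·| ≈ 41802, ∠ ≈ 140.89°
|G| = 200000 / 41802 ≈ 4.7845
Gain = 20 log₁₀(4.7845) ≈ 13.60 dB
∠G = 0.00° − 140.89° = -140.89°

At s = jω = j1000:
quadratic: (j1000)² + 128·j1000 + 10000 = -990000 + j128000 → |·| ≈ 9.9824e+05, ∠ ≈ 172.63°
|G| = 200000 / 9.9824e+05 ≈ 0.20035
Gain = 20 log₁₀(0.20035) ≈ -13.96 dB
∠G = 0.00° − 172.63° = -172.63°

ω = 206: 13.6 dB, -140.9°; ω = 1000: -14.0 dB, -172.6°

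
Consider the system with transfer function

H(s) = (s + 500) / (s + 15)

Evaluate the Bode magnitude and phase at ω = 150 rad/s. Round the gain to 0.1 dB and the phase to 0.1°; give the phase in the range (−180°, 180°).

At s = jω = j150:
zero (s+500): 500 + j150 → |·| = √(500²+150²) = √272500 ≈ 522.02, ∠ = arctan(150/500) ≈ 16.70°
pole (s+15): 15 + j150 → |·| = √(15²+150²) = √22725 ≈ 150.75, ∠ = arctan(150/15) ≈ 84.29°
|H| = 1 · 522.02 / 150.75 ≈ 3.4628
Gain = 20 log₁₀(3.4628) ≈ 10.79 dB
∠H = 16.70° − 84.29° = -67.59°

10.8 dB, -67.6°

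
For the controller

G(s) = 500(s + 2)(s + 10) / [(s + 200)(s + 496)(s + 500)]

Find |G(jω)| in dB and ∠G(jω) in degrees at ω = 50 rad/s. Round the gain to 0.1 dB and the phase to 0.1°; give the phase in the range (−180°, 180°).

At s = jω = j50:
zero (s+2): 2 + j50 → |·| = √(2²+50²) = √2504 ≈ 50.04, ∠ = arctan(50/2) ≈ 87.71°
zero (s+10): 10 + j50 → |·| = √(10²+50²) = √2600 ≈ 50.99, ∠ = arctan(50/10) ≈ 78.69°
pole (s+200): 200 + j50 → |·| = √(200²+50²) = √42500 ≈ 206.16, ∠ = arctan(50/200) ≈ 14.04°
pole (s+496): 496 + j50 → |·| = √(496²+50²) = √248516 ≈ 498.51, ∠ = arctan(50/496) ≈ 5.76°
pole (s+500): 500 + j50 → |·| = √(500²+50²) = √252500 ≈ 502.49, ∠ = arctan(50/500) ≈ 5.71°
|G| = 500 · 2551.5 / 5.1642e+07 ≈ 0.024704
Gain = 20 log₁₀(0.024704) ≈ -32.14 dB
∠G = 166.40° − 25.51° = 140.89°

-32.1 dB, 140.9°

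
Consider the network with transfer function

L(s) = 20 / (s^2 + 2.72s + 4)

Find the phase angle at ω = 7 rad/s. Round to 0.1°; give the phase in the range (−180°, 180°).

-157.1°

At s = jω = j7:
quadratic: (j7)² + 2.72·j7 + 4 = -45 + j19.04 → |·| ≈ 48.862, ∠ ≈ 157.07°
∠L = 0.00° − 157.07° = -157.07°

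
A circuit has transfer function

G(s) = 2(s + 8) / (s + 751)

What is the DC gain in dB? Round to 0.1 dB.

G(0) = 2·8 / (751) ≈ 0.021305
20 log₁₀(0.021305) ≈ -33.43 dB

-33.4 dB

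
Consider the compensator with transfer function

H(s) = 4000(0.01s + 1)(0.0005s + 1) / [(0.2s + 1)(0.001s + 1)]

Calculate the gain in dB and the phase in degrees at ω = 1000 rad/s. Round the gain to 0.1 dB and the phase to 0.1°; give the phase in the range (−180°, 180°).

44.0 dB, -23.9°

At ω = 1000 rad/s:
zero (1 + j1000·0.01) = 1 + j10 → |·| ≈ 10.05, ∠ ≈ 84.29°
zero (1 + j1000·0.0005) = 1 + j0.5 → |·| ≈ 1.118, ∠ ≈ 26.57°
pole (1 + j1000·0.2) = 1 + j200 → |·| ≈ 200, ∠ ≈ 89.71°
pole (1 + j1000·0.001) = 1 + j1 → |·| ≈ 1.4142, ∠ ≈ 45.00°
|H| = 4000 · 10.05 · 1.118 / (200 · 1.4142) ≈ 158.9
Gain = 20 log₁₀(158.9) ≈ 44.02 dB
∠H = (84.29° + 26.57°) − (89.71° + 45.00°) = -23.85°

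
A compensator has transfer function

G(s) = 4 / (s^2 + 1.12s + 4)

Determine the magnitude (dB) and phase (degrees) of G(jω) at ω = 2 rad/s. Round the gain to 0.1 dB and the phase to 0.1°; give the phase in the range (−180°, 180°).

At s = jω = j2:
quadratic: (j2)² + 1.12·j2 + 4 = 0 + j2.24 → |·| ≈ 2.24, ∠ ≈ 90.00°
|G| = 4 / 2.24 ≈ 1.7857
Gain = 20 log₁₀(1.7857) ≈ 5.04 dB
∠G = 0.00° − 90.00° = -90.00°

5.0 dB, -90.0°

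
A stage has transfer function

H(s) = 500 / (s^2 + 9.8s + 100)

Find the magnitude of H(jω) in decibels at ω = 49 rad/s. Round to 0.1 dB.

-13.4 dB

At s = jω = j49:
quadratic: (j49)² + 9.8·j49 + 100 = -2301 + j480.2 → |·| ≈ 2350.6, ∠ ≈ 168.21°
|H| = 500 / 2350.6 ≈ 0.21271
Gain = 20 log₁₀(0.21271) ≈ -13.44 dB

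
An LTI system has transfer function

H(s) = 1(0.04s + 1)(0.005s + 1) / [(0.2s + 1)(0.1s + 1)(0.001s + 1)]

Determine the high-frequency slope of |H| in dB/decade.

-20 dB/decade

Each pole contributes −20 dB/decade at high frequency; each zero contributes +20 dB/decade.
Net: 2 zero(s) − 3 pole(s) → -20 dB/decade.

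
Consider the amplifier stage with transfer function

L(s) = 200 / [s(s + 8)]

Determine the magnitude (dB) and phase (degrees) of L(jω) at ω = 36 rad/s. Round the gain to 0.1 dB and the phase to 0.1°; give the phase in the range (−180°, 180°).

At s = jω = j36:
pole (s+8): 8 + j36 → |·| = √(8²+36²) = √1360 ≈ 36.878, ∠ = arctan(36/8) ≈ 77.47°
pole at origin: |s| = 36, ∠ = 90.00° (in denominator)
|L| = 200 / 1327.6 ≈ 0.15065
Gain = 20 log₁₀(0.15065) ≈ -16.44 dB
∠L = 0.00° − 167.47° = -167.47°

-16.4 dB, -167.5°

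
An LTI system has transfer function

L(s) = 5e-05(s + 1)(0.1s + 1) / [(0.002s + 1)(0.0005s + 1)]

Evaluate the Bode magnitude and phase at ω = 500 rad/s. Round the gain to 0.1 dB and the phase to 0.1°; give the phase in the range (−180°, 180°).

-1.3 dB, 119.7°

At ω = 500 rad/s:
zero (1 + j500·1) = 1 + j500 → |·| ≈ 500, ∠ ≈ 89.89°
zero (1 + j500·0.1) = 1 + j50 → |·| ≈ 50.01, ∠ ≈ 88.85°
pole (1 + j500·0.002) = 1 + j1 → |·| ≈ 1.4142, ∠ ≈ 45.00°
pole (1 + j500·0.0005) = 1 + j0.25 → |·| ≈ 1.0308, ∠ ≈ 14.04°
|L| = 5e-05 · 500 · 50.01 / (1.4142 · 1.0308) ≈ 0.85765
Gain = 20 log₁₀(0.85765) ≈ -1.33 dB
∠L = (89.89° + 88.85°) − (45.00° + 14.04°) = 119.70°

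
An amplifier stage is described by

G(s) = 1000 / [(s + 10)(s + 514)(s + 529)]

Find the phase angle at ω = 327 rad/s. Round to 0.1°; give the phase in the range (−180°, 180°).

-152.4°

At s = jω = j327:
pole (s+10): 10 + j327 → |·| = √(10²+327²) = √107029 ≈ 327.15, ∠ = arctan(327/10) ≈ 88.25°
pole (s+514): 514 + j327 → |·| = √(514²+327²) = √371125 ≈ 609.2, ∠ = arctan(327/514) ≈ 32.46°
pole (s+529): 529 + j327 → |·| = √(529²+327²) = √386770 ≈ 621.91, ∠ = arctan(327/529) ≈ 31.72°
∠G = 0.00° − 152.43° = -152.43°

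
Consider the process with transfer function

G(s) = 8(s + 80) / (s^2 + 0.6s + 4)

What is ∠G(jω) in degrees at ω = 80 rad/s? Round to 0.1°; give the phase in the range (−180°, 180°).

-134.6°

At s = jω = j80:
zero (s+80): 80 + j80 → |·| = √(80²+80²) = √12800 ≈ 113.14, ∠ = arctan(80/80) ≈ 45.00°
quadratic: (j80)² + 0.6·j80 + 4 = -6396 + j48 → |·| ≈ 6396.2, ∠ ≈ 179.57°
∠G = 45.00° − 179.57° = -134.57°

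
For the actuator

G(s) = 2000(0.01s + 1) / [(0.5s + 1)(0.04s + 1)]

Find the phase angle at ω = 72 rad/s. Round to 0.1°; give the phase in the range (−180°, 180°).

At ω = 72 rad/s:
zero (1 + j72·0.01) = 1 + j0.72 → |·| ≈ 1.2322, ∠ ≈ 35.75°
pole (1 + j72·0.5) = 1 + j36 → |·| ≈ 36.014, ∠ ≈ 88.41°
pole (1 + j72·0.04) = 1 + j2.88 → |·| ≈ 3.0487, ∠ ≈ 70.85°
∠G = (35.75°) − (88.41° + 70.85°) = -123.51°

-123.5°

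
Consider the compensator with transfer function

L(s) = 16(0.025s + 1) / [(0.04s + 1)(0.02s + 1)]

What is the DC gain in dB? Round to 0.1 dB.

24.1 dB

L(0) = 16 · 1 / 1 = 16
20 log₁₀(16) ≈ 24.08 dB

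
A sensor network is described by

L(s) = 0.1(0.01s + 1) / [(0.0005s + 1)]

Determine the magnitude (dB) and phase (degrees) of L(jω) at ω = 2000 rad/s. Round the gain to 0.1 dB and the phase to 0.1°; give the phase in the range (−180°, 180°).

At ω = 2000 rad/s:
zero (1 + j2000·0.01) = 1 + j20 → |·| ≈ 20.025, ∠ ≈ 87.14°
pole (1 + j2000·0.0005) = 1 + j1 → |·| ≈ 1.4142, ∠ ≈ 45.00°
|L| = 0.1 · 20.025 / (1.4142) ≈ 1.416
Gain = 20 log₁₀(1.416) ≈ 3.02 dB
∠L = (87.14°) − (45.00°) = 42.14°

3.0 dB, 42.1°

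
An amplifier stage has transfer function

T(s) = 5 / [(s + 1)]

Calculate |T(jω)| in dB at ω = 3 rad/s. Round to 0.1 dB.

At ω = 3 rad/s:
pole (1 + j3·1) = 1 + j3 → |·| ≈ 3.1623, ∠ ≈ 71.57°
|T| = 5 · 1 / (3.1623) ≈ 1.5811
Gain = 20 log₁₀(1.5811) ≈ 3.98 dB

4.0 dB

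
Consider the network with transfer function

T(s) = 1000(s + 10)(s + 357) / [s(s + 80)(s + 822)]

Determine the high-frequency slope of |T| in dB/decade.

Each pole contributes −20 dB/decade at high frequency; each zero contributes +20 dB/decade.
Net: 2 zero(s) − 3 pole(s) → -20 dB/decade.

-20 dB/decade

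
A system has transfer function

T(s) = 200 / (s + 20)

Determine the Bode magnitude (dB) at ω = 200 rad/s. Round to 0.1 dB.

-0.0 dB

At s = jω = j200:
pole (s+20): 20 + j200 → |·| = √(20²+200²) = √40400 ≈ 201, ∠ = arctan(200/20) ≈ 84.29°
|T| = 200 / 201 ≈ 0.99502
Gain = 20 log₁₀(0.99502) ≈ -0.04 dB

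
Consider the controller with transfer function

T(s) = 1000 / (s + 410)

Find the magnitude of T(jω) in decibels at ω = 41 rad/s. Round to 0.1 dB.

At s = jω = j41:
pole (s+410): 410 + j41 → |·| = √(410²+41²) = √169781 ≈ 412.04, ∠ = arctan(41/410) ≈ 5.71°
|T| = 1000 / 412.04 ≈ 2.4269
Gain = 20 log₁₀(2.4269) ≈ 7.70 dB

7.7 dB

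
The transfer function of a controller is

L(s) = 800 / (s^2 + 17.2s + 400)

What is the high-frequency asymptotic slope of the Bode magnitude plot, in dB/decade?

-40 dB/decade

Each pole contributes −20 dB/decade at high frequency; each zero contributes +20 dB/decade.
Net: 0 zero(s) − 2 pole(s) → -40 dB/decade.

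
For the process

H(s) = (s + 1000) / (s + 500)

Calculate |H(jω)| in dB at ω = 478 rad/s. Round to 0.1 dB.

At s = jω = j478:
zero (s+1000): 1000 + j478 → |·| = √(1000²+478²) = √1228484 ≈ 1108.4, ∠ = arctan(478/1000) ≈ 25.55°
pole (s+500): 500 + j478 → |·| = √(500²+478²) = √478484 ≈ 691.73, ∠ = arctan(478/500) ≈ 43.71°
|H| = 1 · 1108.4 / 691.73 ≈ 1.6024
Gain = 20 log₁₀(1.6024) ≈ 4.10 dB

4.1 dB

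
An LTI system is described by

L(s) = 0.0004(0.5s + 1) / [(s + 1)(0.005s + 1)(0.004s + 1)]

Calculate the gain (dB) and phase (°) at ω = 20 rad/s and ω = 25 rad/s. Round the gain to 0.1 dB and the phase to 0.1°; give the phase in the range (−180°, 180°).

ω = 20: -74.0 dB, -13.1°; ω = 25: -74.1 dB, -15.1°

At ω = 20 rad/s:
zero (1 + j20·0.5) = 1 + j10 → |·| ≈ 10.05, ∠ ≈ 84.29°
pole (1 + j20·1) = 1 + j20 → |·| ≈ 20.025, ∠ ≈ 87.14°
pole (1 + j20·0.005) = 1 + j0.1 → |·| ≈ 1.005, ∠ ≈ 5.71°
pole (1 + j20·0.004) = 1 + j0.08 → |·| ≈ 1.0032, ∠ ≈ 4.57°
|L| = 0.0004 · 10.05 / (20.025 · 1.005 · 1.0032) ≈ 0.00019911
Gain = 20 log₁₀(0.00019911) ≈ -74.02 dB
∠L = (84.29°) − (87.14° + 5.71° + 4.57°) = -13.13°

At ω = 25 rad/s:
zero (1 + j25·0.5) = 1 + j12.5 → |·| ≈ 12.54, ∠ ≈ 85.43°
pole (1 + j25·1) = 1 + j25 → |·| ≈ 25.02, ∠ ≈ 87.71°
pole (1 + j25·0.005) = 1 + j0.125 → |·| ≈ 1.0078, ∠ ≈ 7.13°
pole (1 + j25·0.004) = 1 + j0.1 → |·| ≈ 1.005, ∠ ≈ 5.71°
|L| = 0.0004 · 12.54 / (25.02 · 1.0078 · 1.005) ≈ 0.00019794
Gain = 20 log₁₀(0.00019794) ≈ -74.07 dB
∠L = (85.43°) − (87.71° + 7.13° + 5.71°) = -15.12°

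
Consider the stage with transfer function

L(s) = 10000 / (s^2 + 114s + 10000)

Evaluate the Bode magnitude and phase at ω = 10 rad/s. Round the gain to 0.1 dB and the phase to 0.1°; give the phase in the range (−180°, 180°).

0.0 dB, -6.6°

At s = jω = j10:
quadratic: (j10)² + 114·j10 + 10000 = 9900 + j1140 → |·| ≈ 9965.4, ∠ ≈ 6.57°
|L| = 10000 / 9965.4 ≈ 1.0035
Gain = 20 log₁₀(1.0035) ≈ 0.03 dB
∠L = 0.00° − 6.57° = -6.57°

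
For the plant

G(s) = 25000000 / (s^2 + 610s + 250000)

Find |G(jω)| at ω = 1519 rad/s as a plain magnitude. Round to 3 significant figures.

11.1

At s = jω = j1519:
quadratic: (j1519)² + 610·j1519 + 250000 = -2057361 + j926590 → |·| ≈ 2.2564e+06, ∠ ≈ 155.75°
|G| = 25000000 / 2.2564e+06 ≈ 11.08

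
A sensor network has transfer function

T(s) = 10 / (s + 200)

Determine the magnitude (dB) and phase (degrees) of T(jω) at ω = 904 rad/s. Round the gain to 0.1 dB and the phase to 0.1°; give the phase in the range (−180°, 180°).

-39.3 dB, -77.5°

Substitute s = j904:
Numerator: 10 = 10 + j0
Denominator: (j904) + 200 = 200 + j904
|N| = √(10² + 0²) ≈ 10, ∠N ≈ 0.00°
|D| = √(200² + 904²) ≈ 925.86, ∠D ≈ 77.52°
|T| = 10 / 925.86 ≈ 0.010801
Gain = 20 log₁₀(0.010801) ≈ -39.33 dB
∠T = 0.00° − 77.52° = -77.52°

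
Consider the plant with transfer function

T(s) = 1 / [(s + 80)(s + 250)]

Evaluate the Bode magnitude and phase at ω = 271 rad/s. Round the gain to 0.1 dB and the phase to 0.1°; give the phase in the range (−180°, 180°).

At s = jω = j271:
pole (s+80): 80 + j271 → |·| = √(80²+271²) = √79841 ≈ 282.56, ∠ = arctan(271/80) ≈ 73.55°
pole (s+250): 250 + j271 → |·| = √(250²+271²) = √135941 ≈ 368.7, ∠ = arctan(271/250) ≈ 47.31°
|T| = 1 / 1.0418e+05 ≈ 9.5988e-06
Gain = 20 log₁₀(9.5988e-06) ≈ -100.36 dB
∠T = 0.00° − 120.86° = -120.86°

-100.4 dB, -120.9°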